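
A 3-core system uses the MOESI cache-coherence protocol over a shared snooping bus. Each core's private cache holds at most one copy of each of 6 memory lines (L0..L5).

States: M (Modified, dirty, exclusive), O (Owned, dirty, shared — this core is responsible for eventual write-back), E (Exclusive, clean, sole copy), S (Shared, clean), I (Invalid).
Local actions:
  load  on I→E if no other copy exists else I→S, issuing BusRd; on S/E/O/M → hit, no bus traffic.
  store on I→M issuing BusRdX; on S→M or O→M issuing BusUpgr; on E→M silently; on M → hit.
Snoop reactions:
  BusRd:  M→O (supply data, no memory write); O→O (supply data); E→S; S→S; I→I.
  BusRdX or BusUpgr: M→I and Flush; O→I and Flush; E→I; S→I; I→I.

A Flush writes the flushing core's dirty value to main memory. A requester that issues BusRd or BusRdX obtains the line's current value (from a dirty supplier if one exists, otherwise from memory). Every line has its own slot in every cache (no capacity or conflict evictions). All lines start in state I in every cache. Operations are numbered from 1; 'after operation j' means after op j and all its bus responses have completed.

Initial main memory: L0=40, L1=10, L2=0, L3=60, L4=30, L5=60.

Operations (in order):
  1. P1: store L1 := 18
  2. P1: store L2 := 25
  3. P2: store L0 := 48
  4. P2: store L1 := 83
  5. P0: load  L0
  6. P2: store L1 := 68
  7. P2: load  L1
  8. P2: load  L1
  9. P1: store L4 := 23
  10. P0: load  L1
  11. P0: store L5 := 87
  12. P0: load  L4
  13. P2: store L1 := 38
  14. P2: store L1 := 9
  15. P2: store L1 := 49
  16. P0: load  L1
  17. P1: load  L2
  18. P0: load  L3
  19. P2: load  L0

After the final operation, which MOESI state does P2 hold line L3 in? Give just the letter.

state = I

step 1: P1: store L1 := 18  ⟶  IMI  (L1)  txn=BusRdX  M[L1]=10
step 2: P1: store L2 := 25  ⟶  IMI  (L2)  txn=BusRdX  M[L2]=0
step 3: P2: store L0 := 48  ⟶  IIM  (L0)  txn=BusRdX  M[L0]=40
step 4: P2: store L1 := 83  ⟶  IIM  (L1)  txn=BusRdX+Flush  M[L1]=18
step 5: P0: load  L0  ⟶  SIO  (L0)  txn=BusRd  M[L0]=40
step 6: P2: store L1 := 68  ⟶  IIM  (L1)  txn=∅  M[L1]=18
step 7: P2: load  L1  ⟶  IIM  (L1)  txn=∅  M[L1]=18
step 8: P2: load  L1  ⟶  IIM  (L1)  txn=∅  M[L1]=18
step 9: P1: store L4 := 23  ⟶  IMI  (L4)  txn=BusRdX  M[L4]=30
step 10: P0: load  L1  ⟶  SIO  (L1)  txn=BusRd  M[L1]=18
step 11: P0: store L5 := 87  ⟶  MII  (L5)  txn=BusRdX  M[L5]=60
step 12: P0: load  L4  ⟶  SOI  (L4)  txn=BusRd  M[L4]=30
step 13: P2: store L1 := 38  ⟶  IIM  (L1)  txn=BusUpgr  M[L1]=18
step 14: P2: store L1 := 9  ⟶  IIM  (L1)  txn=∅  M[L1]=18
step 15: P2: store L1 := 49  ⟶  IIM  (L1)  txn=∅  M[L1]=18
step 16: P0: load  L1  ⟶  SIO  (L1)  txn=BusRd  M[L1]=18
step 17: P1: load  L2  ⟶  IMI  (L2)  txn=∅  M[L2]=0
step 18: P0: load  L3  ⟶  EII  (L3)  txn=BusRd  M[L3]=60
step 19: P2: load  L0  ⟶  SIO  (L0)  txn=∅  M[L0]=40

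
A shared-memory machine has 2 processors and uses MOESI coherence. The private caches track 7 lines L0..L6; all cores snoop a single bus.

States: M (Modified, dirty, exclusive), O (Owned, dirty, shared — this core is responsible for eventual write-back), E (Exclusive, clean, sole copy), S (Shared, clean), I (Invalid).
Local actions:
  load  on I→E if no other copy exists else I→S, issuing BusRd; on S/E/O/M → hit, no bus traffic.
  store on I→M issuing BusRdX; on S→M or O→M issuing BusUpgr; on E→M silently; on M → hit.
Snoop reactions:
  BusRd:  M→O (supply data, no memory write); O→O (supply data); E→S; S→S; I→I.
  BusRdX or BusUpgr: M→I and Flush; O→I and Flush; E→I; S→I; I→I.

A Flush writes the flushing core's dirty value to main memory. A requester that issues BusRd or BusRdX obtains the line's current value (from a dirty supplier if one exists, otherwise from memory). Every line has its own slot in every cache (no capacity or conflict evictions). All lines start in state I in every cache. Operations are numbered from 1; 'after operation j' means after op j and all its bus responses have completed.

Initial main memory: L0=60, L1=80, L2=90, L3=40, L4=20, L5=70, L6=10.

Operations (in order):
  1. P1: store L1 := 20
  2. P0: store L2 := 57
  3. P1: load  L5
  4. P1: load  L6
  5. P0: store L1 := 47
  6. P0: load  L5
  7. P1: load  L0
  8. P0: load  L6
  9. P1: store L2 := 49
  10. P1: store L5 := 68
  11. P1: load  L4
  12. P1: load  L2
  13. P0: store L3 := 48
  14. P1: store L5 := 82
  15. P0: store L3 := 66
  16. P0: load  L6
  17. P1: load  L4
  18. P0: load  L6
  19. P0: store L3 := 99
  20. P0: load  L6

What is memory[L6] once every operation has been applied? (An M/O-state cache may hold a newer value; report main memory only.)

  op1 P1: store L1 := 20 → I/M on L1; bus BusRdX; mem=80
  op2 P0: store L2 := 57 → M/I on L2; bus BusRdX; mem=90
  op3 P1: load  L5 → I/E on L5; bus BusRd; mem=70
  op4 P1: load  L6 → I/E on L6; bus BusRd; mem=10
  op5 P0: store L1 := 47 → M/I on L1; bus BusRdX Flush; mem=20
  op6 P0: load  L5 → S/S on L5; bus BusRd; mem=70
  op7 P1: load  L0 → I/E on L0; bus BusRd; mem=60
  op8 P0: load  L6 → S/S on L6; bus BusRd; mem=10
  op9 P1: store L2 := 49 → I/M on L2; bus BusRdX Flush; mem=57
  op10 P1: store L5 := 68 → I/M on L5; bus BusUpgr; mem=70
  op11 P1: load  L4 → I/E on L4; bus BusRd; mem=20
  op12 P1: load  L2 → I/M on L2; bus (none); mem=57
  op13 P0: store L3 := 48 → M/I on L3; bus BusRdX; mem=40
  op14 P1: store L5 := 82 → I/M on L5; bus (none); mem=70
  op15 P0: store L3 := 66 → M/I on L3; bus (none); mem=40
  op16 P0: load  L6 → S/S on L6; bus (none); mem=10
  op17 P1: load  L4 → I/E on L4; bus (none); mem=20
  op18 P0: load  L6 → S/S on L6; bus (none); mem=10
  op19 P0: store L3 := 99 → M/I on L3; bus (none); mem=40
  op20 P0: load  L6 → S/S on L6; bus (none); mem=10

memory[L6] = 10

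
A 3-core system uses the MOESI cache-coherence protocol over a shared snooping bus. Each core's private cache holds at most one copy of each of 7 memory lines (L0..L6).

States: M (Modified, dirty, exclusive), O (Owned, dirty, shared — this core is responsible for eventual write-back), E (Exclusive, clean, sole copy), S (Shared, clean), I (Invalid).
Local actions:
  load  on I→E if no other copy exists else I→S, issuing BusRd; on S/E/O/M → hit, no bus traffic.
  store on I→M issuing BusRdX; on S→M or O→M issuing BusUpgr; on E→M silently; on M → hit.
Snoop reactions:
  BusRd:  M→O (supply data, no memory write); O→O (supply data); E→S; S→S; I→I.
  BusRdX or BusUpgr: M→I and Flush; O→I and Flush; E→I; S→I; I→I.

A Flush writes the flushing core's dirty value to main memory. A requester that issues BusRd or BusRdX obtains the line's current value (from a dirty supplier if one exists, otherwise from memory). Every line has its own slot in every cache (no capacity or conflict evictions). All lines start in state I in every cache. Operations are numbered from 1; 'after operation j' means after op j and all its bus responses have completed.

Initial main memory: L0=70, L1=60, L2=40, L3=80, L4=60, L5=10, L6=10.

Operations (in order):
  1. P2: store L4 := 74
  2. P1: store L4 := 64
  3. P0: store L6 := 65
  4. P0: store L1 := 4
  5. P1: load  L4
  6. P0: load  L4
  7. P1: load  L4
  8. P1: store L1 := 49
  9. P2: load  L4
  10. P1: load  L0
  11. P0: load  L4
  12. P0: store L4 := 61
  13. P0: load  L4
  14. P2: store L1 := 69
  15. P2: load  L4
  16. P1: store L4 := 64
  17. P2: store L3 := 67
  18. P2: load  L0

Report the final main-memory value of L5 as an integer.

  op1 P2: store L4 := 74 → I/I/M on L4; bus BusRdX; mem=60
  op2 P1: store L4 := 64 → I/M/I on L4; bus BusRdX Flush; mem=74
  op3 P0: store L6 := 65 → M/I/I on L6; bus BusRdX; mem=10
  op4 P0: store L1 := 4 → M/I/I on L1; bus BusRdX; mem=60
  op5 P1: load  L4 → I/M/I on L4; bus (none); mem=74
  op6 P0: load  L4 → S/O/I on L4; bus BusRd; mem=74
  op7 P1: load  L4 → S/O/I on L4; bus (none); mem=74
  op8 P1: store L1 := 49 → I/M/I on L1; bus BusRdX Flush; mem=4
  op9 P2: load  L4 → S/O/S on L4; bus BusRd; mem=74
  op10 P1: load  L0 → I/E/I on L0; bus BusRd; mem=70
  op11 P0: load  L4 → S/O/S on L4; bus (none); mem=74
  op12 P0: store L4 := 61 → M/I/I on L4; bus BusUpgr Flush; mem=64
  op13 P0: load  L4 → M/I/I on L4; bus (none); mem=64
  op14 P2: store L1 := 69 → I/I/M on L1; bus BusRdX Flush; mem=49
  op15 P2: load  L4 → O/I/S on L4; bus BusRd; mem=64
  op16 P1: store L4 := 64 → I/M/I on L4; bus BusRdX Flush; mem=61
  op17 P2: store L3 := 67 → I/I/M on L3; bus BusRdX; mem=80
  op18 P2: load  L0 → I/S/S on L0; bus BusRd; mem=70

memory[L5] = 10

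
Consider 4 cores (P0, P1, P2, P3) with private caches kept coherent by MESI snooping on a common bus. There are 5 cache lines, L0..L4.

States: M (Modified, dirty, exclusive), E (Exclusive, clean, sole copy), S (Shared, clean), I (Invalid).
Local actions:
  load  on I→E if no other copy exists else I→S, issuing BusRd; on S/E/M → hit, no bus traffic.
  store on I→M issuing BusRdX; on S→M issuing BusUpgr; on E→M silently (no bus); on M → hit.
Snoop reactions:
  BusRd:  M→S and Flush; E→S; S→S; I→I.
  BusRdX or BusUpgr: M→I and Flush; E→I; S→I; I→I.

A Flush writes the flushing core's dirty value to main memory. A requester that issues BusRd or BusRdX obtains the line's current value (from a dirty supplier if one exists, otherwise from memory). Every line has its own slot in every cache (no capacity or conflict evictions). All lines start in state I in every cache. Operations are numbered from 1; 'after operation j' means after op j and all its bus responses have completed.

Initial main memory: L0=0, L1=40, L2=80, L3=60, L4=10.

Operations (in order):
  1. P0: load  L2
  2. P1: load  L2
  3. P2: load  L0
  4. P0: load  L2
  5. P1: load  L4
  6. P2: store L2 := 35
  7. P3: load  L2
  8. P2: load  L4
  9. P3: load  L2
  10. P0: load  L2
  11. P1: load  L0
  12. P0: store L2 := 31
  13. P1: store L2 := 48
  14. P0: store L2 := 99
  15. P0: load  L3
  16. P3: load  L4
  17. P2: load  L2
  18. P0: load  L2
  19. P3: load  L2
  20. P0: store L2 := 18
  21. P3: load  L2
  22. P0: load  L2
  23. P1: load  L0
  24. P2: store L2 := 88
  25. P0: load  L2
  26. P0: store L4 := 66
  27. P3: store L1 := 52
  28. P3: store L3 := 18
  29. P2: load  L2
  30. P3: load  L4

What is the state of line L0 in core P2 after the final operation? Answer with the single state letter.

state = S

[1] P0: load  L2 | P0:E(80), P1:I, P2:I, P3:I | bus: BusRd
[2] P1: load  L2 | P0:S(80), P1:S(80), P2:I, P3:I | bus: BusRd
[3] P2: load  L0 | P0:I, P1:I, P2:E(0), P3:I | bus: BusRd
[4] P0: load  L2 | P0:S(80), P1:S(80), P2:I, P3:I | bus: none
[5] P1: load  L4 | P0:I, P1:E(10), P2:I, P3:I | bus: BusRd
[6] P2: store L2 := 35 | P0:I, P1:I, P2:M(35), P3:I | bus: BusRdX
[7] P3: load  L2 | P0:I, P1:I, P2:S(35), P3:S(35) | bus: BusRd,Flush
[8] P2: load  L4 | P0:I, P1:S(10), P2:S(10), P3:I | bus: BusRd
[9] P3: load  L2 | P0:I, P1:I, P2:S(35), P3:S(35) | bus: none
[10] P0: load  L2 | P0:S(35), P1:I, P2:S(35), P3:S(35) | bus: BusRd
[11] P1: load  L0 | P0:I, P1:S(0), P2:S(0), P3:I | bus: BusRd
[12] P0: store L2 := 31 | P0:M(31), P1:I, P2:I, P3:I | bus: BusUpgr
[13] P1: store L2 := 48 | P0:I, P1:M(48), P2:I, P3:I | bus: BusRdX,Flush
[14] P0: store L2 := 99 | P0:M(99), P1:I, P2:I, P3:I | bus: BusRdX,Flush
[15] P0: load  L3 | P0:E(60), P1:I, P2:I, P3:I | bus: BusRd
[16] P3: load  L4 | P0:I, P1:S(10), P2:S(10), P3:S(10) | bus: BusRd
[17] P2: load  L2 | P0:S(99), P1:I, P2:S(99), P3:I | bus: BusRd,Flush
[18] P0: load  L2 | P0:S(99), P1:I, P2:S(99), P3:I | bus: none
[19] P3: load  L2 | P0:S(99), P1:I, P2:S(99), P3:S(99) | bus: BusRd
[20] P0: store L2 := 18 | P0:M(18), P1:I, P2:I, P3:I | bus: BusUpgr
[21] P3: load  L2 | P0:S(18), P1:I, P2:I, P3:S(18) | bus: BusRd,Flush
[22] P0: load  L2 | P0:S(18), P1:I, P2:I, P3:S(18) | bus: none
[23] P1: load  L0 | P0:I, P1:S(0), P2:S(0), P3:I | bus: none
[24] P2: store L2 := 88 | P0:I, P1:I, P2:M(88), P3:I | bus: BusRdX
[25] P0: load  L2 | P0:S(88), P1:I, P2:S(88), P3:I | bus: BusRd,Flush
[26] P0: store L4 := 66 | P0:M(66), P1:I, P2:I, P3:I | bus: BusRdX
[27] P3: store L1 := 52 | P0:I, P1:I, P2:I, P3:M(52) | bus: BusRdX
[28] P3: store L3 := 18 | P0:I, P1:I, P2:I, P3:M(18) | bus: BusRdX
[29] P2: load  L2 | P0:S(88), P1:I, P2:S(88), P3:I | bus: none
[30] P3: load  L4 | P0:S(66), P1:I, P2:I, P3:S(66) | bus: BusRd,Flush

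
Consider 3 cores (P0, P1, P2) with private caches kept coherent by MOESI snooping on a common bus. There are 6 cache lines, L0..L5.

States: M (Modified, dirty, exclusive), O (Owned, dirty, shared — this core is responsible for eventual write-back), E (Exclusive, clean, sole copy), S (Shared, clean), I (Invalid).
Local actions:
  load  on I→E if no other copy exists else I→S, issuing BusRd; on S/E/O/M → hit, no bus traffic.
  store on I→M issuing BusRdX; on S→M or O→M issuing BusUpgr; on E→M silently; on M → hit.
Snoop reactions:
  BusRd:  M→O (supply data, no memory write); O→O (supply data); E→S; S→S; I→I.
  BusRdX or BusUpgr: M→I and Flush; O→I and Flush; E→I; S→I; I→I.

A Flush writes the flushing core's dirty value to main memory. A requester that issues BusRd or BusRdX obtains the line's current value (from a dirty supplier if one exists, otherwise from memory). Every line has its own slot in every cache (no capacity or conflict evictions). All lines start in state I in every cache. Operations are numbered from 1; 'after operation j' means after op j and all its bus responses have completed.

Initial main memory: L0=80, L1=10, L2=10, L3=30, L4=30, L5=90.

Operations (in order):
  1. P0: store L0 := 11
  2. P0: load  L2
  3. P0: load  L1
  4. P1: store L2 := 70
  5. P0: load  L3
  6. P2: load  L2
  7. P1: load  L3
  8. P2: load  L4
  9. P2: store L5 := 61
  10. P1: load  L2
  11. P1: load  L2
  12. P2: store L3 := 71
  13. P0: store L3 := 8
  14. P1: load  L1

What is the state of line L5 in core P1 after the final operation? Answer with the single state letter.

1. P0: store L0 := 11  bus=[BusRdX]  L0: P0=M P1=I P2=I  mem[L0]=80
2. P0: load  L2  bus=[BusRd]  L2: P0=E P1=I P2=I  mem[L2]=10
3. P0: load  L1  bus=[BusRd]  L1: P0=E P1=I P2=I  mem[L1]=10
4. P1: store L2 := 70  bus=[BusRdX]  L2: P0=I P1=M P2=I  mem[L2]=10
5. P0: load  L3  bus=[BusRd]  L3: P0=E P1=I P2=I  mem[L3]=30
6. P2: load  L2  bus=[BusRd]  L2: P0=I P1=O P2=S  mem[L2]=10
7. P1: load  L3  bus=[BusRd]  L3: P0=S P1=S P2=I  mem[L3]=30
8. P2: load  L4  bus=[BusRd]  L4: P0=I P1=I P2=E  mem[L4]=30
9. P2: store L5 := 61  bus=[BusRdX]  L5: P0=I P1=I P2=M  mem[L5]=90
10. P1: load  L2  bus=[-]  L2: P0=I P1=O P2=S  mem[L2]=10
11. P1: load  L2  bus=[-]  L2: P0=I P1=O P2=S  mem[L2]=10
12. P2: store L3 := 71  bus=[BusRdX]  L3: P0=I P1=I P2=M  mem[L3]=30
13. P0: store L3 := 8  bus=[BusRdX,Flush]  L3: P0=M P1=I P2=I  mem[L3]=71
14. P1: load  L1  bus=[BusRd]  L1: P0=S P1=S P2=I  mem[L1]=10

state = I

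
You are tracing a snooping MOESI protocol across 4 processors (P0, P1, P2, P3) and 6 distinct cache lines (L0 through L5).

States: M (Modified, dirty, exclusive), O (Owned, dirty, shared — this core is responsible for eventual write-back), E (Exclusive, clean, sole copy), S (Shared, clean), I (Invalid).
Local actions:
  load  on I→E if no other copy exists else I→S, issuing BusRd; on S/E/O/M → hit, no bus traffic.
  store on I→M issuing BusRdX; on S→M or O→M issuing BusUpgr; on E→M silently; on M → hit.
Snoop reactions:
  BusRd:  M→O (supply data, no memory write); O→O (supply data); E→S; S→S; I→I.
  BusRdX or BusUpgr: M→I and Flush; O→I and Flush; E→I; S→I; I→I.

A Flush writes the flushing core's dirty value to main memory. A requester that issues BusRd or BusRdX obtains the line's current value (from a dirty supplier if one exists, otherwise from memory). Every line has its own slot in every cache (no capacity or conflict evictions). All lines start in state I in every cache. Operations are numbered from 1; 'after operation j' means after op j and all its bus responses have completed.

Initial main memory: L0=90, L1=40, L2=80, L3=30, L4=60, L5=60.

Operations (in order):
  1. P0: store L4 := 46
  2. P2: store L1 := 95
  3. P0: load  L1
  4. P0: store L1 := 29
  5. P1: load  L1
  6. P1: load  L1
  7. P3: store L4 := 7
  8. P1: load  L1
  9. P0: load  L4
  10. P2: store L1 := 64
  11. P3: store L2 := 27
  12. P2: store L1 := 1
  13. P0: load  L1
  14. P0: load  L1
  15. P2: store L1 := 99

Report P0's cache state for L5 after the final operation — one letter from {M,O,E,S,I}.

state = I

1. P0: store L4 := 46  bus=[BusRdX]  L4: P0=M P1=I P2=I P3=I  mem[L4]=60
2. P2: store L1 := 95  bus=[BusRdX]  L1: P0=I P1=I P2=M P3=I  mem[L1]=40
3. P0: load  L1  bus=[BusRd]  L1: P0=S P1=I P2=O P3=I  mem[L1]=40
4. P0: store L1 := 29  bus=[BusUpgr,Flush]  L1: P0=M P1=I P2=I P3=I  mem[L1]=95
5. P1: load  L1  bus=[BusRd]  L1: P0=O P1=S P2=I P3=I  mem[L1]=95
6. P1: load  L1  bus=[-]  L1: P0=O P1=S P2=I P3=I  mem[L1]=95
7. P3: store L4 := 7  bus=[BusRdX,Flush]  L4: P0=I P1=I P2=I P3=M  mem[L4]=46
8. P1: load  L1  bus=[-]  L1: P0=O P1=S P2=I P3=I  mem[L1]=95
9. P0: load  L4  bus=[BusRd]  L4: P0=S P1=I P2=I P3=O  mem[L4]=46
10. P2: store L1 := 64  bus=[BusRdX,Flush]  L1: P0=I P1=I P2=M P3=I  mem[L1]=29
11. P3: store L2 := 27  bus=[BusRdX]  L2: P0=I P1=I P2=I P3=M  mem[L2]=80
12. P2: store L1 := 1  bus=[-]  L1: P0=I P1=I P2=M P3=I  mem[L1]=29
13. P0: load  L1  bus=[BusRd]  L1: P0=S P1=I P2=O P3=I  mem[L1]=29
14. P0: load  L1  bus=[-]  L1: P0=S P1=I P2=O P3=I  mem[L1]=29
15. P2: store L1 := 99  bus=[BusUpgr]  L1: P0=I P1=I P2=M P3=I  mem[L1]=29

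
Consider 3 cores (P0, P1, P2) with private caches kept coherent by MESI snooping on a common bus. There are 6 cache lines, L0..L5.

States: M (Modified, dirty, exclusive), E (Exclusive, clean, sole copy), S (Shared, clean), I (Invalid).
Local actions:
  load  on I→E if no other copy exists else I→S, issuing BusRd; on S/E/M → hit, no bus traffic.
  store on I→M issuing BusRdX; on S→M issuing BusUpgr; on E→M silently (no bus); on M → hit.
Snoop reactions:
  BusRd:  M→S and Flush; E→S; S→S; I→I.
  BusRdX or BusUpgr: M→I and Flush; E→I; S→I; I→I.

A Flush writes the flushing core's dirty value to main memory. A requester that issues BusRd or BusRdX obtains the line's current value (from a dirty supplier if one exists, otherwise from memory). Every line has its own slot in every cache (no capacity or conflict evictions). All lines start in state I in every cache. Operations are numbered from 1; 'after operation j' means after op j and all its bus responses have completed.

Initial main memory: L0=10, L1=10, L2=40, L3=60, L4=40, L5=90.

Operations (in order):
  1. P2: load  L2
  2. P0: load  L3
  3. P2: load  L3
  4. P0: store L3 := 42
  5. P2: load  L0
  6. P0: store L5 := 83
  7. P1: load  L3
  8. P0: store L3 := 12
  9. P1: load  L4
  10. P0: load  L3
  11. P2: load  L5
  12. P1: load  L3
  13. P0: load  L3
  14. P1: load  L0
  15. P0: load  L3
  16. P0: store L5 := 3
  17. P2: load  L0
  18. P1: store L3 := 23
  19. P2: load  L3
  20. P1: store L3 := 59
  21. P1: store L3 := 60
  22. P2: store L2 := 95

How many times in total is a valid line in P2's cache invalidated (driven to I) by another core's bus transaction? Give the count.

  op1 P2: load  L2 → I/I/E on L2; bus BusRd; mem=40
  op2 P0: load  L3 → E/I/I on L3; bus BusRd; mem=60
  op3 P2: load  L3 → S/I/S on L3; bus BusRd; mem=60
  op4 P0: store L3 := 42 → M/I/I on L3; bus BusUpgr; mem=60
  op5 P2: load  L0 → I/I/E on L0; bus BusRd; mem=10
  op6 P0: store L5 := 83 → M/I/I on L5; bus BusRdX; mem=90
  op7 P1: load  L3 → S/S/I on L3; bus BusRd Flush; mem=42
  op8 P0: store L3 := 12 → M/I/I on L3; bus BusUpgr; mem=42
  op9 P1: load  L4 → I/E/I on L4; bus BusRd; mem=40
  op10 P0: load  L3 → M/I/I on L3; bus (none); mem=42
  op11 P2: load  L5 → S/I/S on L5; bus BusRd Flush; mem=83
  op12 P1: load  L3 → S/S/I on L3; bus BusRd Flush; mem=12
  op13 P0: load  L3 → S/S/I on L3; bus (none); mem=12
  op14 P1: load  L0 → I/S/S on L0; bus BusRd; mem=10
  op15 P0: load  L3 → S/S/I on L3; bus (none); mem=12
  op16 P0: store L5 := 3 → M/I/I on L5; bus BusUpgr; mem=83
  op17 P2: load  L0 → I/S/S on L0; bus (none); mem=10
  op18 P1: store L3 := 23 → I/M/I on L3; bus BusUpgr; mem=12
  op19 P2: load  L3 → I/S/S on L3; bus BusRd Flush; mem=23
  op20 P1: store L3 := 59 → I/M/I on L3; bus BusUpgr; mem=23
  op21 P1: store L3 := 60 → I/M/I on L3; bus (none); mem=23
  op22 P2: store L2 := 95 → I/I/M on L2; bus (none); mem=40

invalidations = 3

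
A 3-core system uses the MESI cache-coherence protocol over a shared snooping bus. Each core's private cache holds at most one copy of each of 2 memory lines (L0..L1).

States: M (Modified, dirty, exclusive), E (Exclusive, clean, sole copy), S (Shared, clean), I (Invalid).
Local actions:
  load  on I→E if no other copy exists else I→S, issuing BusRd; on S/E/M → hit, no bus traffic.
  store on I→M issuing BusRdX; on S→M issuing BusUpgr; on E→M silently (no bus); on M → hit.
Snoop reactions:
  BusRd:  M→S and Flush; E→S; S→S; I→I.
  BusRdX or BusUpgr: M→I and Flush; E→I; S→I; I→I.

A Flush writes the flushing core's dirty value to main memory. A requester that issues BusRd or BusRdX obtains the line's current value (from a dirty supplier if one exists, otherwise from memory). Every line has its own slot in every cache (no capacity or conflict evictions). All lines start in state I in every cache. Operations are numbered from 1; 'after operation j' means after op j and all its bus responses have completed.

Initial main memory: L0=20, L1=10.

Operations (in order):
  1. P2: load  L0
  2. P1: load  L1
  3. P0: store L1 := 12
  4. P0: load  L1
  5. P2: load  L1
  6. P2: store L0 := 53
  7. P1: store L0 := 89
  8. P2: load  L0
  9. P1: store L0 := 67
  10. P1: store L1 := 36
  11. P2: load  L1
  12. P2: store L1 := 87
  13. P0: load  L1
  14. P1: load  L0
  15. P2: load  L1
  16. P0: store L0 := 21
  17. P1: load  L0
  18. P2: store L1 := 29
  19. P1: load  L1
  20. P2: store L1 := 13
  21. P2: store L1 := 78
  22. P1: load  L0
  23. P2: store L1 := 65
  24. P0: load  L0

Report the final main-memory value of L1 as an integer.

[1] P2: load  L0 | P0:I, P1:I, P2:E(20) | bus: BusRd
[2] P1: load  L1 | P0:I, P1:E(10), P2:I | bus: BusRd
[3] P0: store L1 := 12 | P0:M(12), P1:I, P2:I | bus: BusRdX
[4] P0: load  L1 | P0:M(12), P1:I, P2:I | bus: none
[5] P2: load  L1 | P0:S(12), P1:I, P2:S(12) | bus: BusRd,Flush
[6] P2: store L0 := 53 | P0:I, P1:I, P2:M(53) | bus: none
[7] P1: store L0 := 89 | P0:I, P1:M(89), P2:I | bus: BusRdX,Flush
[8] P2: load  L0 | P0:I, P1:S(89), P2:S(89) | bus: BusRd,Flush
[9] P1: store L0 := 67 | P0:I, P1:M(67), P2:I | bus: BusUpgr
[10] P1: store L1 := 36 | P0:I, P1:M(36), P2:I | bus: BusRdX
[11] P2: load  L1 | P0:I, P1:S(36), P2:S(36) | bus: BusRd,Flush
[12] P2: store L1 := 87 | P0:I, P1:I, P2:M(87) | bus: BusUpgr
[13] P0: load  L1 | P0:S(87), P1:I, P2:S(87) | bus: BusRd,Flush
[14] P1: load  L0 | P0:I, P1:M(67), P2:I | bus: none
[15] P2: load  L1 | P0:S(87), P1:I, P2:S(87) | bus: none
[16] P0: store L0 := 21 | P0:M(21), P1:I, P2:I | bus: BusRdX,Flush
[17] P1: load  L0 | P0:S(21), P1:S(21), P2:I | bus: BusRd,Flush
[18] P2: store L1 := 29 | P0:I, P1:I, P2:M(29) | bus: BusUpgr
[19] P1: load  L1 | P0:I, P1:S(29), P2:S(29) | bus: BusRd,Flush
[20] P2: store L1 := 13 | P0:I, P1:I, P2:M(13) | bus: BusUpgr
[21] P2: store L1 := 78 | P0:I, P1:I, P2:M(78) | bus: none
[22] P1: load  L0 | P0:S(21), P1:S(21), P2:I | bus: none
[23] P2: store L1 := 65 | P0:I, P1:I, P2:M(65) | bus: none
[24] P0: load  L0 | P0:S(21), P1:S(21), P2:I | bus: none

memory[L1] = 29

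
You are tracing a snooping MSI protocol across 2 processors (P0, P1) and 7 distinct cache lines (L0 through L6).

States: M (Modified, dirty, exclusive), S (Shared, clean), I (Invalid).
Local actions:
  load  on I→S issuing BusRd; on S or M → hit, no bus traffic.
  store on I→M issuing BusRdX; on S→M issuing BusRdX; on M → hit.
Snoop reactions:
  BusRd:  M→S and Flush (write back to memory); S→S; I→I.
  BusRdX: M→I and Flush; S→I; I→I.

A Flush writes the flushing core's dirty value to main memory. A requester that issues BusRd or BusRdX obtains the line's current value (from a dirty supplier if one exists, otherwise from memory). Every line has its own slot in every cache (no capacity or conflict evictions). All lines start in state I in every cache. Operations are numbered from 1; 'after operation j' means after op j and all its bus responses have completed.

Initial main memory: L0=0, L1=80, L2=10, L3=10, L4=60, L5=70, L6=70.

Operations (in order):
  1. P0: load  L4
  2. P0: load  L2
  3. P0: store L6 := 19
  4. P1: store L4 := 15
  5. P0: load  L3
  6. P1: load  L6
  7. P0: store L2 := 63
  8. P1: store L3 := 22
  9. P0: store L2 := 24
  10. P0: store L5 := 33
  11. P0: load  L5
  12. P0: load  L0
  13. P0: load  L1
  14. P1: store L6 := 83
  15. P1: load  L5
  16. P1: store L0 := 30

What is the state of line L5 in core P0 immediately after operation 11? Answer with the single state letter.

state = M

step 1: P0: load  L4  ⟶  SI  (L4)  txn=BusRd  M[L4]=60
step 2: P0: load  L2  ⟶  SI  (L2)  txn=BusRd  M[L2]=10
step 3: P0: store L6 := 19  ⟶  MI  (L6)  txn=BusRdX  M[L6]=70
step 4: P1: store L4 := 15  ⟶  IM  (L4)  txn=BusRdX  M[L4]=60
step 5: P0: load  L3  ⟶  SI  (L3)  txn=BusRd  M[L3]=10
step 6: P1: load  L6  ⟶  SS  (L6)  txn=BusRd+Flush  M[L6]=19
step 7: P0: store L2 := 63  ⟶  MI  (L2)  txn=BusRdX  M[L2]=10
step 8: P1: store L3 := 22  ⟶  IM  (L3)  txn=BusRdX  M[L3]=10
step 9: P0: store L2 := 24  ⟶  MI  (L2)  txn=∅  M[L2]=10
step 10: P0: store L5 := 33  ⟶  MI  (L5)  txn=BusRdX  M[L5]=70
step 11: P0: load  L5  ⟶  MI  (L5)  txn=∅  M[L5]=70
step 12: P0: load  L0  ⟶  SI  (L0)  txn=BusRd  M[L0]=0
step 13: P0: load  L1  ⟶  SI  (L1)  txn=BusRd  M[L1]=80
step 14: P1: store L6 := 83  ⟶  IM  (L6)  txn=BusRdX  M[L6]=19
step 15: P1: load  L5  ⟶  SS  (L5)  txn=BusRd+Flush  M[L5]=33
step 16: P1: store L0 := 30  ⟶  IM  (L0)  txn=BusRdX  M[L0]=0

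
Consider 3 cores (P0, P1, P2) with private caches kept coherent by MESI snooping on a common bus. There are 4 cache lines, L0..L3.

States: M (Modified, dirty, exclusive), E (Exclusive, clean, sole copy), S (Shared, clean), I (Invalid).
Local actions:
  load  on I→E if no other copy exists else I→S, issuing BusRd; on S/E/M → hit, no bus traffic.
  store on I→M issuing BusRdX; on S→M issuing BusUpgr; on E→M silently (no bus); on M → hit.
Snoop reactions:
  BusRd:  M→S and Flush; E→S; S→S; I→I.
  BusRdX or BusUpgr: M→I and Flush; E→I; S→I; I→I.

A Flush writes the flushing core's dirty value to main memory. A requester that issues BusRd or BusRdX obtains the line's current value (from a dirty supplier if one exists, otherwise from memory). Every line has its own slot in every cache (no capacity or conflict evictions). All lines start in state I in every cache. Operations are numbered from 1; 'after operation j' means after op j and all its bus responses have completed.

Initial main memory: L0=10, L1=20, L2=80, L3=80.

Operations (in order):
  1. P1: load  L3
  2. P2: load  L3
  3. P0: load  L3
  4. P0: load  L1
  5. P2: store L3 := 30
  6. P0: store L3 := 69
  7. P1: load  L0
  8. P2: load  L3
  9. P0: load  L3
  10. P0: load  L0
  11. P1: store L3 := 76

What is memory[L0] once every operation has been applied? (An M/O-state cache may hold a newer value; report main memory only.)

memory[L0] = 10

step 1: P1: load  L3  ⟶  IEI  (L3)  txn=BusRd  M[L3]=80
step 2: P2: load  L3  ⟶  ISS  (L3)  txn=BusRd  M[L3]=80
step 3: P0: load  L3  ⟶  SSS  (L3)  txn=BusRd  M[L3]=80
step 4: P0: load  L1  ⟶  EII  (L1)  txn=BusRd  M[L1]=20
step 5: P2: store L3 := 30  ⟶  IIM  (L3)  txn=BusUpgr  M[L3]=80
step 6: P0: store L3 := 69  ⟶  MII  (L3)  txn=BusRdX+Flush  M[L3]=30
step 7: P1: load  L0  ⟶  IEI  (L0)  txn=BusRd  M[L0]=10
step 8: P2: load  L3  ⟶  SIS  (L3)  txn=BusRd+Flush  M[L3]=69
step 9: P0: load  L3  ⟶  SIS  (L3)  txn=∅  M[L3]=69
step 10: P0: load  L0  ⟶  SSI  (L0)  txn=BusRd  M[L0]=10
step 11: P1: store L3 := 76  ⟶  IMI  (L3)  txn=BusRdX  M[L3]=69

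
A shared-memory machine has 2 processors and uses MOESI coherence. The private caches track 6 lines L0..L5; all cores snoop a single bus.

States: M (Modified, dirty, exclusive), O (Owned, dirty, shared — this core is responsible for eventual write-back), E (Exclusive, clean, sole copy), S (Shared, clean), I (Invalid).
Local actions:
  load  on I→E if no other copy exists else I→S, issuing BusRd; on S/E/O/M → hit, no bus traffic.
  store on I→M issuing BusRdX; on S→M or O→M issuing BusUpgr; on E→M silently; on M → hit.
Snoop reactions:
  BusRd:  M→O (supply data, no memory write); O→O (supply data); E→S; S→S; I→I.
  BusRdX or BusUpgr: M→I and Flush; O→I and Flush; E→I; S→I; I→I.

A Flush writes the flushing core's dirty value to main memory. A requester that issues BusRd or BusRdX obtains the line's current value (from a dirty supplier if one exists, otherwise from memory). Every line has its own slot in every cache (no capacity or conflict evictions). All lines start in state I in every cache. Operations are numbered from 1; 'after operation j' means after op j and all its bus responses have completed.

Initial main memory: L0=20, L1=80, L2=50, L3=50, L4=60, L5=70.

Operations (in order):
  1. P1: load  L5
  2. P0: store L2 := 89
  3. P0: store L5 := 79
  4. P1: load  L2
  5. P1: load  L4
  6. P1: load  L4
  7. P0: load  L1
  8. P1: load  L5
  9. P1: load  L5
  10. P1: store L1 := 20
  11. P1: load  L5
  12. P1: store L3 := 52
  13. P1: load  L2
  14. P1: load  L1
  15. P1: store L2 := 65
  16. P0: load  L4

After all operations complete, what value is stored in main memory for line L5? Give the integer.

memory[L5] = 70

  op1 P1: load  L5 → I/E on L5; bus BusRd; mem=70
  op2 P0: store L2 := 89 → M/I on L2; bus BusRdX; mem=50
  op3 P0: store L5 := 79 → M/I on L5; bus BusRdX; mem=70
  op4 P1: load  L2 → O/S on L2; bus BusRd; mem=50
  op5 P1: load  L4 → I/E on L4; bus BusRd; mem=60
  op6 P1: load  L4 → I/E on L4; bus (none); mem=60
  op7 P0: load  L1 → E/I on L1; bus BusRd; mem=80
  op8 P1: load  L5 → O/S on L5; bus BusRd; mem=70
  op9 P1: load  L5 → O/S on L5; bus (none); mem=70
  op10 P1: store L1 := 20 → I/M on L1; bus BusRdX; mem=80
  op11 P1: load  L5 → O/S on L5; bus (none); mem=70
  op12 P1: store L3 := 52 → I/M on L3; bus BusRdX; mem=50
  op13 P1: load  L2 → O/S on L2; bus (none); mem=50
  op14 P1: load  L1 → I/M on L1; bus (none); mem=80
  op15 P1: store L2 := 65 → I/M on L2; bus BusUpgr Flush; mem=89
  op16 P0: load  L4 → S/S on L4; bus BusRd; mem=60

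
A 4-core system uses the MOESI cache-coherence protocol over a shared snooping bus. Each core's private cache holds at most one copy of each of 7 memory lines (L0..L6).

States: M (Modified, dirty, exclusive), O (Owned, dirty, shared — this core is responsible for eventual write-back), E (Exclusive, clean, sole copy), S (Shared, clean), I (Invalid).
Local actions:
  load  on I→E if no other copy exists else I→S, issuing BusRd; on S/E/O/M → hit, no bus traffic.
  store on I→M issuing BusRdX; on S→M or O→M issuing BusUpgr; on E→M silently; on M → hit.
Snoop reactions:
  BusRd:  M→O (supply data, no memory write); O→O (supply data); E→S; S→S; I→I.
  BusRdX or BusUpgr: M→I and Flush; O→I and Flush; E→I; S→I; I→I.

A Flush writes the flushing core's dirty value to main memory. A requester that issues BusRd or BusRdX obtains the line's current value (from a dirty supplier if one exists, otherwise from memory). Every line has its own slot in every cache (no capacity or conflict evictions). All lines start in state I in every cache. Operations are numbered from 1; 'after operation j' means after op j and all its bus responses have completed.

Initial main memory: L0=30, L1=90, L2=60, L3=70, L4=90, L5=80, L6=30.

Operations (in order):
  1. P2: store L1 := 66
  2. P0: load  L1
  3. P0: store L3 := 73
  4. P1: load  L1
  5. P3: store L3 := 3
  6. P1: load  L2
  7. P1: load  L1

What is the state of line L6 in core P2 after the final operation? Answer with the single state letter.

state = I

1. P2: store L1 := 66  bus=[BusRdX]  L1: P0=I P1=I P2=M P3=I  mem[L1]=90
2. P0: load  L1  bus=[BusRd]  L1: P0=S P1=I P2=O P3=I  mem[L1]=90
3. P0: store L3 := 73  bus=[BusRdX]  L3: P0=M P1=I P2=I P3=I  mem[L3]=70
4. P1: load  L1  bus=[BusRd]  L1: P0=S P1=S P2=O P3=I  mem[L1]=90
5. P3: store L3 := 3  bus=[BusRdX,Flush]  L3: P0=I P1=I P2=I P3=M  mem[L3]=73
6. P1: load  L2  bus=[BusRd]  L2: P0=I P1=E P2=I P3=I  mem[L2]=60
7. P1: load  L1  bus=[-]  L1: P0=S P1=S P2=O P3=I  mem[L1]=90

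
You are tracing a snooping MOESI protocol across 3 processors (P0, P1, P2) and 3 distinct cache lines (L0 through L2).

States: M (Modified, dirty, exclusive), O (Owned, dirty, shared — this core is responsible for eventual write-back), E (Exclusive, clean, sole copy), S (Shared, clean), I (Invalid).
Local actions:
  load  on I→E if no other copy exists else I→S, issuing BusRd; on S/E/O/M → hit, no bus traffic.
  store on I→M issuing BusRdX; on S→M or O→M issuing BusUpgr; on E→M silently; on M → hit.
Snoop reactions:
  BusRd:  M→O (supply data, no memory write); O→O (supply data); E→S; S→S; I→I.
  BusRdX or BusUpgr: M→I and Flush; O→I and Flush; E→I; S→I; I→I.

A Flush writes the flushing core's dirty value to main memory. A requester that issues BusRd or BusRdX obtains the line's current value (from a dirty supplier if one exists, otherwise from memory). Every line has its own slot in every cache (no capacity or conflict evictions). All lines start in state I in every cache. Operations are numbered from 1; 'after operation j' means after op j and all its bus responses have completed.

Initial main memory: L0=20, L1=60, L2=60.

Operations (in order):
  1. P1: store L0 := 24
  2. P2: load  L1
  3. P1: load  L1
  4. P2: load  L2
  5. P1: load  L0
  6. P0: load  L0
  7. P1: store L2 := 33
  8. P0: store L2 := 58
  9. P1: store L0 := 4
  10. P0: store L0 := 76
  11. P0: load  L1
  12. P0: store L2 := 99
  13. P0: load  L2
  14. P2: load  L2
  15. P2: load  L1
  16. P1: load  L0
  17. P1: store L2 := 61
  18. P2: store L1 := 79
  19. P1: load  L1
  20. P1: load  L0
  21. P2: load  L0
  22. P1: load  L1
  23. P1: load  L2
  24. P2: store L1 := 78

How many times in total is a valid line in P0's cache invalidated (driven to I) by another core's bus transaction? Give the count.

[1] P1: store L0 := 24 | P0:I, P1:M(24), P2:I | bus: BusRdX
[2] P2: load  L1 | P0:I, P1:I, P2:E(60) | bus: BusRd
[3] P1: load  L1 | P0:I, P1:S(60), P2:S(60) | bus: BusRd
[4] P2: load  L2 | P0:I, P1:I, P2:E(60) | bus: BusRd
[5] P1: load  L0 | P0:I, P1:M(24), P2:I | bus: none
[6] P0: load  L0 | P0:S(24), P1:O(24), P2:I | bus: BusRd
[7] P1: store L2 := 33 | P0:I, P1:M(33), P2:I | bus: BusRdX
[8] P0: store L2 := 58 | P0:M(58), P1:I, P2:I | bus: BusRdX,Flush
[9] P1: store L0 := 4 | P0:I, P1:M(4), P2:I | bus: BusUpgr
[10] P0: store L0 := 76 | P0:M(76), P1:I, P2:I | bus: BusRdX,Flush
[11] P0: load  L1 | P0:S(60), P1:S(60), P2:S(60) | bus: BusRd
[12] P0: store L2 := 99 | P0:M(99), P1:I, P2:I | bus: none
[13] P0: load  L2 | P0:M(99), P1:I, P2:I | bus: none
[14] P2: load  L2 | P0:O(99), P1:I, P2:S(99) | bus: BusRd
[15] P2: load  L1 | P0:S(60), P1:S(60), P2:S(60) | bus: none
[16] P1: load  L0 | P0:O(76), P1:S(76), P2:I | bus: BusRd
[17] P1: store L2 := 61 | P0:I, P1:M(61), P2:I | bus: BusRdX,Flush
[18] P2: store L1 := 79 | P0:I, P1:I, P2:M(79) | bus: BusUpgr
[19] P1: load  L1 | P0:I, P1:S(79), P2:O(79) | bus: BusRd
[20] P1: load  L0 | P0:O(76), P1:S(76), P2:I | bus: none
[21] P2: load  L0 | P0:O(76), P1:S(76), P2:S(76) | bus: BusRd
[22] P1: load  L1 | P0:I, P1:S(79), P2:O(79) | bus: none
[23] P1: load  L2 | P0:I, P1:M(61), P2:I | bus: none
[24] P2: store L1 := 78 | P0:I, P1:I, P2:M(78) | bus: BusUpgr

invalidations = 3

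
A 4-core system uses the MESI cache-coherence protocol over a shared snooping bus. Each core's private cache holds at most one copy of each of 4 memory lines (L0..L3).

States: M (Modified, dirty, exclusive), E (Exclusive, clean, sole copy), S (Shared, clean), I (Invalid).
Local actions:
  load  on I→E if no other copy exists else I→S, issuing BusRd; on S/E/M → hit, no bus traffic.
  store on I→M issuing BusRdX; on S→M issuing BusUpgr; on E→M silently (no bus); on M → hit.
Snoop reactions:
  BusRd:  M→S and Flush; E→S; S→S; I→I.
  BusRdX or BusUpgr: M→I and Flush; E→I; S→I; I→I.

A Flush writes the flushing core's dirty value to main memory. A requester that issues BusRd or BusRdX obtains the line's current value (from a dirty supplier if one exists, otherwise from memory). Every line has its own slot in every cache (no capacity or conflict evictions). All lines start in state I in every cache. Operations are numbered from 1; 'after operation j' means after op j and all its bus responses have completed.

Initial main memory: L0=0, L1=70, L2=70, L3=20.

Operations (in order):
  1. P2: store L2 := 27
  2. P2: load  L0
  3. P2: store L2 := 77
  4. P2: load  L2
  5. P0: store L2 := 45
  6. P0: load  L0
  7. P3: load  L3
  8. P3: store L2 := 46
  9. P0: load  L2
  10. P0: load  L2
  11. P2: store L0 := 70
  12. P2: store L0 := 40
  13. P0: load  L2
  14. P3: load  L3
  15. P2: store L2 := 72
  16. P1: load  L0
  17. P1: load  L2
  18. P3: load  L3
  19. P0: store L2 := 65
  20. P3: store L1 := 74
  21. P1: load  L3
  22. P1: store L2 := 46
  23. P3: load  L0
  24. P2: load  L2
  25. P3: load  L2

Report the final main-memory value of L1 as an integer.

memory[L1] = 70

1. P2: store L2 := 27  bus=[BusRdX]  L2: P0=I P1=I P2=M P3=I  mem[L2]=70
2. P2: load  L0  bus=[BusRd]  L0: P0=I P1=I P2=E P3=I  mem[L0]=0
3. P2: store L2 := 77  bus=[-]  L2: P0=I P1=I P2=M P3=I  mem[L2]=70
4. P2: load  L2  bus=[-]  L2: P0=I P1=I P2=M P3=I  mem[L2]=70
5. P0: store L2 := 45  bus=[BusRdX,Flush]  L2: P0=M P1=I P2=I P3=I  mem[L2]=77
6. P0: load  L0  bus=[BusRd]  L0: P0=S P1=I P2=S P3=I  mem[L0]=0
7. P3: load  L3  bus=[BusRd]  L3: P0=I P1=I P2=I P3=E  mem[L3]=20
8. P3: store L2 := 46  bus=[BusRdX,Flush]  L2: P0=I P1=I P2=I P3=M  mem[L2]=45
9. P0: load  L2  bus=[BusRd,Flush]  L2: P0=S P1=I P2=I P3=S  mem[L2]=46
10. P0: load  L2  bus=[-]  L2: P0=S P1=I P2=I P3=S  mem[L2]=46
11. P2: store L0 := 70  bus=[BusUpgr]  L0: P0=I P1=I P2=M P3=I  mem[L0]=0
12. P2: store L0 := 40  bus=[-]  L0: P0=I P1=I P2=M P3=I  mem[L0]=0
13. P0: load  L2  bus=[-]  L2: P0=S P1=I P2=I P3=S  mem[L2]=46
14. P3: load  L3  bus=[-]  L3: P0=I P1=I P2=I P3=E  mem[L3]=20
15. P2: store L2 := 72  bus=[BusRdX]  L2: P0=I P1=I P2=M P3=I  mem[L2]=46
16. P1: load  L0  bus=[BusRd,Flush]  L0: P0=I P1=S P2=S P3=I  mem[L0]=40
17. P1: load  L2  bus=[BusRd,Flush]  L2: P0=I P1=S P2=S P3=I  mem[L2]=72
18. P3: load  L3  bus=[-]  L3: P0=I P1=I P2=I P3=E  mem[L3]=20
19. P0: store L2 := 65  bus=[BusRdX]  L2: P0=M P1=I P2=I P3=I  mem[L2]=72
20. P3: store L1 := 74  bus=[BusRdX]  L1: P0=I P1=I P2=I P3=M  mem[L1]=70
21. P1: load  L3  bus=[BusRd]  L3: P0=I P1=S P2=I P3=S  mem[L3]=20
22. P1: store L2 := 46  bus=[BusRdX,Flush]  L2: P0=I P1=M P2=I P3=I  mem[L2]=65
23. P3: load  L0  bus=[BusRd]  L0: P0=I P1=S P2=S P3=S  mem[L0]=40
24. P2: load  L2  bus=[BusRd,Flush]  L2: P0=I P1=S P2=S P3=I  mem[L2]=46
25. P3: load  L2  bus=[BusRd]  L2: P0=I P1=S P2=S P3=S  mem[L2]=46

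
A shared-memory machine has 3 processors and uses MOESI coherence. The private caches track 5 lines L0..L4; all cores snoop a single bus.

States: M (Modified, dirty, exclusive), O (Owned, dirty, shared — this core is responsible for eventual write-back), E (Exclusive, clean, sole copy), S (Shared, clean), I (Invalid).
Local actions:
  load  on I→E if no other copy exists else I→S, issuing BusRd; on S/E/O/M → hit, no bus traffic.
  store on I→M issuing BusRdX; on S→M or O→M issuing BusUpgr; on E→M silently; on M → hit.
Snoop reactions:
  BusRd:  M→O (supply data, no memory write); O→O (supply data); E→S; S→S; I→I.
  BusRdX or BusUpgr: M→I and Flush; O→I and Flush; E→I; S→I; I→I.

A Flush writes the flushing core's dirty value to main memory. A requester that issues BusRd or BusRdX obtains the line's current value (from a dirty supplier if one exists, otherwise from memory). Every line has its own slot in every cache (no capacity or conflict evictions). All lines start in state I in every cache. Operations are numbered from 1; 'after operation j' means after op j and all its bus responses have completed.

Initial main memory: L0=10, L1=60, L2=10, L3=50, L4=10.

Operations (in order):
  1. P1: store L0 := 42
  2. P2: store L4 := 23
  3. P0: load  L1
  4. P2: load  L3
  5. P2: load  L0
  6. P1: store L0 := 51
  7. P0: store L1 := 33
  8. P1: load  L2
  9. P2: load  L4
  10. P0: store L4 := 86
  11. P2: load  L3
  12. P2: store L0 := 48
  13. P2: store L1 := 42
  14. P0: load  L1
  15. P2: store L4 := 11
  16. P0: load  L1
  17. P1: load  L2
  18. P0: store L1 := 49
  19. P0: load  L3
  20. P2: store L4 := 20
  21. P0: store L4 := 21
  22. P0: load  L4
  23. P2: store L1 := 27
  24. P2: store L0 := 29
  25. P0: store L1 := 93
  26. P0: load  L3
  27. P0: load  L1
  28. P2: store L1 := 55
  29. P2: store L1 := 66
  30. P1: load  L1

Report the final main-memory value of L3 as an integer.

step 1: P1: store L0 := 42  ⟶  IMI  (L0)  txn=BusRdX  M[L0]=10
step 2: P2: store L4 := 23  ⟶  IIM  (L4)  txn=BusRdX  M[L4]=10
step 3: P0: load  L1  ⟶  EII  (L1)  txn=BusRd  M[L1]=60
step 4: P2: load  L3  ⟶  IIE  (L3)  txn=BusRd  M[L3]=50
step 5: P2: load  L0  ⟶  IOS  (L0)  txn=BusRd  M[L0]=10
step 6: P1: store L0 := 51  ⟶  IMI  (L0)  txn=BusUpgr  M[L0]=10
step 7: P0: store L1 := 33  ⟶  MII  (L1)  txn=∅  M[L1]=60
step 8: P1: load  L2  ⟶  IEI  (L2)  txn=BusRd  M[L2]=10
step 9: P2: load  L4  ⟶  IIM  (L4)  txn=∅  M[L4]=10
step 10: P0: store L4 := 86  ⟶  MII  (L4)  txn=BusRdX+Flush  M[L4]=23
step 11: P2: load  L3  ⟶  IIE  (L3)  txn=∅  M[L3]=50
step 12: P2: store L0 := 48  ⟶  IIM  (L0)  txn=BusRdX+Flush  M[L0]=51
step 13: P2: store L1 := 42  ⟶  IIM  (L1)  txn=BusRdX+Flush  M[L1]=33
step 14: P0: load  L1  ⟶  SIO  (L1)  txn=BusRd  M[L1]=33
step 15: P2: store L4 := 11  ⟶  IIM  (L4)  txn=BusRdX+Flush  M[L4]=86
step 16: P0: load  L1  ⟶  SIO  (L1)  txn=∅  M[L1]=33
step 17: P1: load  L2  ⟶  IEI  (L2)  txn=∅  M[L2]=10
step 18: P0: store L1 := 49  ⟶  MII  (L1)  txn=BusUpgr+Flush  M[L1]=42
step 19: P0: load  L3  ⟶  SIS  (L3)  txn=BusRd  M[L3]=50
step 20: P2: store L4 := 20  ⟶  IIM  (L4)  txn=∅  M[L4]=86
step 21: P0: store L4 := 21  ⟶  MII  (L4)  txn=BusRdX+Flush  M[L4]=20
step 22: P0: load  L4  ⟶  MII  (L4)  txn=∅  M[L4]=20
step 23: P2: store L1 := 27  ⟶  IIM  (L1)  txn=BusRdX+Flush  M[L1]=49
step 24: P2: store L0 := 29  ⟶  IIM  (L0)  txn=∅  M[L0]=51
step 25: P0: store L1 := 93  ⟶  MII  (L1)  txn=BusRdX+Flush  M[L1]=27
step 26: P0: load  L3  ⟶  SIS  (L3)  txn=∅  M[L3]=50
step 27: P0: load  L1  ⟶  MII  (L1)  txn=∅  M[L1]=27
step 28: P2: store L1 := 55  ⟶  IIM  (L1)  txn=BusRdX+Flush  M[L1]=93
step 29: P2: store L1 := 66  ⟶  IIM  (L1)  txn=∅  M[L1]=93
step 30: P1: load  L1  ⟶  ISO  (L1)  txn=BusRd  M[L1]=93

memory[L3] = 50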